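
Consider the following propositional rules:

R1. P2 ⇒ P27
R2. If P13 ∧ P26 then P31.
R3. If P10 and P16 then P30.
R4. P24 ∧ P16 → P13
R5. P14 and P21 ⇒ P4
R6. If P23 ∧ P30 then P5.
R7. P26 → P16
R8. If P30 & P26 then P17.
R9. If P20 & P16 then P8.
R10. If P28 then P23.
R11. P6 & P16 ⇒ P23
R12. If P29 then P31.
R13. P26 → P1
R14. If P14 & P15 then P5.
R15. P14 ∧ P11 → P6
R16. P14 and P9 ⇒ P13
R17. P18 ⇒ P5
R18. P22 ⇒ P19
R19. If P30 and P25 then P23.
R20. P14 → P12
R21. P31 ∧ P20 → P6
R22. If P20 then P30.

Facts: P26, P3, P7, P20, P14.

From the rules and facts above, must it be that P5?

Forward chaining from the given facts derives: P16, P8, P1, P12, P30, P17.
Rules concluding P5: R6 needs P23; R14 needs P15; R17 needs P18 — none of these are established.

No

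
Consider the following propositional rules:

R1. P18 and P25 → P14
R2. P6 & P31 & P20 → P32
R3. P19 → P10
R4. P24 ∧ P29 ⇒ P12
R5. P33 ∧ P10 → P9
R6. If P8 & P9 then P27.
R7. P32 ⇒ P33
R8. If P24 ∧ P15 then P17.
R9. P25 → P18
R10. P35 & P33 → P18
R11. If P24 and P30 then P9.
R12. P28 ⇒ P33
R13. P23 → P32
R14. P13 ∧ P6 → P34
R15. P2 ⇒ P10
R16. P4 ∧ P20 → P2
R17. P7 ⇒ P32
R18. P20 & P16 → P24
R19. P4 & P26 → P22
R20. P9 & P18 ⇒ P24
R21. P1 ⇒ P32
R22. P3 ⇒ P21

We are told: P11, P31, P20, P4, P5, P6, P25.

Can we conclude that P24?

Yes

P32  (by R2: P6, P31, P20)
P33  (by R7: P32)
P18  (by R9: P25)
P2  (by R16: P4, P20)
P10  (by R15: P2)
P9  (by R5: P33, P10)
P24  (by R20: P9, P18)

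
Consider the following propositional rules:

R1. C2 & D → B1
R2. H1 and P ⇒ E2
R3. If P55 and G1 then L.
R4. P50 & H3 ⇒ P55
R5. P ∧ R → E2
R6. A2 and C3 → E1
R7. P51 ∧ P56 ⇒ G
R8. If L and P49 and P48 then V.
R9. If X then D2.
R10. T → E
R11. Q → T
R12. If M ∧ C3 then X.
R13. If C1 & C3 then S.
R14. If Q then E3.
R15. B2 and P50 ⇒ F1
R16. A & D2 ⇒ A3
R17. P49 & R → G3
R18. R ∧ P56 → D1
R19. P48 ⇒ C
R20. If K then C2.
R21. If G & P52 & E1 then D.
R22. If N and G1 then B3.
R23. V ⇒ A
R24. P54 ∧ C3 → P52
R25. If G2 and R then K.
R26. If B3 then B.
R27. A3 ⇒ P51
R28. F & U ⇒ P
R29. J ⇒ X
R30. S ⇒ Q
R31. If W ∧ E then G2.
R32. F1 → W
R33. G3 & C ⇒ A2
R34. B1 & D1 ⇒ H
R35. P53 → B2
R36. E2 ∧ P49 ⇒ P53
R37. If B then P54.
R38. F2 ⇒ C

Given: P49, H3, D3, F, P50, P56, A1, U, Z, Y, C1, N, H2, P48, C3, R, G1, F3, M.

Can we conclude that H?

Yes

P55  (by R4: P50, H3)
X  (by R12: M, C3)
S  (by R13: C1, C3)
G3  (by R17: P49, R)
D1  (by R18: R, P56)
C  (by R19: P48)
B3  (by R22: N, G1)
B  (by R26: B3)
P  (by R28: F, U)
Q  (by R30: S)
A2  (by R33: G3, C)
P54  (by R37: B)
L  (by R3: P55, G1)
E2  (by R5: P, R)
E1  (by R6: A2, C3)
V  (by R8: L, P49, P48)
D2  (by R9: X)
T  (by R11: Q)
A  (by R23: V)
P52  (by R24: P54, C3)
P53  (by R36: E2, P49)
E  (by R10: T)
A3  (by R16: A, D2)
P51  (by R27: A3)
B2  (by R35: P53)
G  (by R7: P51, P56)
F1  (by R15: B2, P50)
D  (by R21: G, P52, E1)
W  (by R32: F1)
G2  (by R31: W, E)
K  (by R25: G2, R)
C2  (by R20: K)
B1  (by R1: C2, D)
H  (by R34: B1, D1)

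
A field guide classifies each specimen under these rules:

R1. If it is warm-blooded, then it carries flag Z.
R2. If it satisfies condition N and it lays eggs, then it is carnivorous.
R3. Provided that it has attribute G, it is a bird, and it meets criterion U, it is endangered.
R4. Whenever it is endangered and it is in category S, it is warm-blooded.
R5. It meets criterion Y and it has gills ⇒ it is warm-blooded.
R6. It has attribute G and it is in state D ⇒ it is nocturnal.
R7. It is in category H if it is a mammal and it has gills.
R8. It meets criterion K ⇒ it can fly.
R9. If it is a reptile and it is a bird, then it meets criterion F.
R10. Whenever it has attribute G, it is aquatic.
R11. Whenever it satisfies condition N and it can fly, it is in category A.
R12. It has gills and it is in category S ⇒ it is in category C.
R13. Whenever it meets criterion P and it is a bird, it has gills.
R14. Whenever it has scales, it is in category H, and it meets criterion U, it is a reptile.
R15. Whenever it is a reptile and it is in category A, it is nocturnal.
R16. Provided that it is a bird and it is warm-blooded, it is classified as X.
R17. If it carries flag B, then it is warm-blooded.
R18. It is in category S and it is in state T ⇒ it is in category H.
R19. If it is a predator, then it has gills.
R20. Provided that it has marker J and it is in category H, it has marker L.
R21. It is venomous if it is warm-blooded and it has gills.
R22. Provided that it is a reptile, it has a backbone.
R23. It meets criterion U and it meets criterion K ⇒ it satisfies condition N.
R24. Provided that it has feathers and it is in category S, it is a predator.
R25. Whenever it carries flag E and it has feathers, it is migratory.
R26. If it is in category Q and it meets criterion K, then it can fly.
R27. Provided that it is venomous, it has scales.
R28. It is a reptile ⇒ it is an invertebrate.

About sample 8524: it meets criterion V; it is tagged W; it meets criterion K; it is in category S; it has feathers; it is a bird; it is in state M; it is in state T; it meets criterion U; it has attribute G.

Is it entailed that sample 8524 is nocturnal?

Yes

By R3 (it has attribute G, it is a bird, it meets criterion U): it is endangered.
By R4 (it is endangered, it is in category S): it is warm-blooded.
By R8 (it meets criterion K): it can fly.
By R18 (it is in category S, it is in state T): it is in category H.
By R23 (it meets criterion U, it meets criterion K): it satisfies condition N.
By R24 (it has feathers, it is in category S): it is a predator.
By R11 (it satisfies condition N, it can fly): it is in category A.
By R19 (it is a predator): it has gills.
By R21 (it is warm-blooded, it has gills): it is venomous.
By R27 (it is venomous): it has scales.
By R14 (it has scales, it is in category H, it meets criterion U): it is a reptile.
By R15 (it is a reptile, it is in category A): it is nocturnal.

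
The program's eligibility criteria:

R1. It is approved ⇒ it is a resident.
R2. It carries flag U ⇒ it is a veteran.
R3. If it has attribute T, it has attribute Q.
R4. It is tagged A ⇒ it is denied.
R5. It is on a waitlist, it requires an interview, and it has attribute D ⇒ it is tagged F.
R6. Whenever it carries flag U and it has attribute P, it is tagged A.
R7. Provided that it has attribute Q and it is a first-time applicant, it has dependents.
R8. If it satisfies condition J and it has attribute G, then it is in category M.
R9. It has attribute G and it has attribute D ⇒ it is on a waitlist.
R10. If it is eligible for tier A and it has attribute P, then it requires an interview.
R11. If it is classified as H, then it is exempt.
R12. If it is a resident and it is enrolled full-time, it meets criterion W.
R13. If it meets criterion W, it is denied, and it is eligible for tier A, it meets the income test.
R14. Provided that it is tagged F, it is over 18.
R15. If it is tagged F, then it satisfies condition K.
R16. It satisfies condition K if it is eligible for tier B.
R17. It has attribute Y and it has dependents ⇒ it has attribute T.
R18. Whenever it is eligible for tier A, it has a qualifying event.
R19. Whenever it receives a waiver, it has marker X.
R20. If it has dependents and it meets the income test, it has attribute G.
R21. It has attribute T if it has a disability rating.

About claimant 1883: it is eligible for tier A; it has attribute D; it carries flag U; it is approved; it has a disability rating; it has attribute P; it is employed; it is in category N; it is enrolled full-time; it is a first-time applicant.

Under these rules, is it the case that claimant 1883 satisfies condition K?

Yes

By R1 (it is approved): it is a resident.
By R6 (it carries flag U, it has attribute P): it is tagged A.
By R10 (it is eligible for tier A, it has attribute P): it requires an interview.
By R12 (it is a resident, it is enrolled full-time): it meets criterion W.
By R21 (it has a disability rating): it has attribute T.
By R3 (it has attribute T): it has attribute Q.
By R4 (it is tagged A): it is denied.
By R7 (it has attribute Q, it is a first-time applicant): it has dependents.
By R13 (it meets criterion W, it is denied, it is eligible for tier A): it meets the income test.
By R20 (it has dependents, it meets the income test): it has attribute G.
By R9 (it has attribute G, it has attribute D): it is on a waitlist.
By R5 (it is on a waitlist, it requires an interview, it has attribute D): it is tagged F.
By R15 (it is tagged F): it satisfies condition K.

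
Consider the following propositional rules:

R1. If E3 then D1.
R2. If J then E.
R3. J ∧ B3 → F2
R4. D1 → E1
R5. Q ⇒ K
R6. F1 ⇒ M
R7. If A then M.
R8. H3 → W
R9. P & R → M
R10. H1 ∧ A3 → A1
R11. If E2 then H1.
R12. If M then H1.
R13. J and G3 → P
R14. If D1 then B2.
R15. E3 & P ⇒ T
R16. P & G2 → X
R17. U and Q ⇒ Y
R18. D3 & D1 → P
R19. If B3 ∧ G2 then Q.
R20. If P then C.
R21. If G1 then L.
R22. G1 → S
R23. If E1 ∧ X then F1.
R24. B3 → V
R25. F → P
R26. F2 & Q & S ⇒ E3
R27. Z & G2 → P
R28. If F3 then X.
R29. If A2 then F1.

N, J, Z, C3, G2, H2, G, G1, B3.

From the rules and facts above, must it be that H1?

F2  (by R3: J, B3)
Q  (by R19: B3, G2)
S  (by R22: G1)
E3  (by R26: F2, Q, S)
P  (by R27: Z, G2)
D1  (by R1: E3)
E1  (by R4: D1)
X  (by R16: P, G2)
F1  (by R23: E1, X)
M  (by R6: F1)
H1  (by R12: M)

Yes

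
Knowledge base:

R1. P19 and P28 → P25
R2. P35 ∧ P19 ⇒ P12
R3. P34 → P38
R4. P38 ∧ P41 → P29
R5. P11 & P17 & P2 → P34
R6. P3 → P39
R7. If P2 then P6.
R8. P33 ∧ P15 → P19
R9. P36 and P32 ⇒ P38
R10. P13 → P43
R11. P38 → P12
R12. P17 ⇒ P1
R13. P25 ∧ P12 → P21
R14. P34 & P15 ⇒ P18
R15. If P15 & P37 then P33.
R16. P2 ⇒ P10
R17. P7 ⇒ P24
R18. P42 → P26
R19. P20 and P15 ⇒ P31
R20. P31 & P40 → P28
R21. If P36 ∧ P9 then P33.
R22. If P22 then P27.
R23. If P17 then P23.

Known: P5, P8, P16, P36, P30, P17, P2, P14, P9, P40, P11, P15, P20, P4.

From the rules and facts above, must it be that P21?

Yes

P34  (by R5: P11, P17, P2)
P31  (by R19: P20, P15)
P28  (by R20: P31, P40)
P33  (by R21: P36, P9)
P38  (by R3: P34)
P19  (by R8: P33, P15)
P12  (by R11: P38)
P25  (by R1: P19, P28)
P21  (by R13: P25, P12)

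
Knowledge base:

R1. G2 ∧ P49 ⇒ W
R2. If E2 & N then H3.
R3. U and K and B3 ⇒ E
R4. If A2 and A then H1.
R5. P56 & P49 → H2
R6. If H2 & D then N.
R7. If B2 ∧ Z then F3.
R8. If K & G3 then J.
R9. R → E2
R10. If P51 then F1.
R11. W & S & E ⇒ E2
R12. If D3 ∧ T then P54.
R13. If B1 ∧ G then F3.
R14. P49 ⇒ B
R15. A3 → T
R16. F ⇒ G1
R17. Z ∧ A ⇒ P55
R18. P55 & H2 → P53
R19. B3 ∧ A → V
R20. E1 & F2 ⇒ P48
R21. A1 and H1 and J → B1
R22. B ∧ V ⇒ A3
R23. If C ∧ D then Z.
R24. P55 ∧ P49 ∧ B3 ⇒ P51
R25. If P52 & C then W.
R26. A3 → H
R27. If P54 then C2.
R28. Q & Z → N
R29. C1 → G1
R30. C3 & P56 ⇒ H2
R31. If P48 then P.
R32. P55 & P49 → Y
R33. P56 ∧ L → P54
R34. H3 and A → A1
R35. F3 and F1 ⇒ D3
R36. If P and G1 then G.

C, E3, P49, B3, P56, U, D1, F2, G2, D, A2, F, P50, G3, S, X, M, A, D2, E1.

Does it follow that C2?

No

Forward chaining from the given facts derives: W, H1, H2, N, B, G1, V, P48, A3, Z, H, P, G, T, P55, P53, P51, Y, F1.
The only rule concluding C2 is R27, which needs P54; that is never established.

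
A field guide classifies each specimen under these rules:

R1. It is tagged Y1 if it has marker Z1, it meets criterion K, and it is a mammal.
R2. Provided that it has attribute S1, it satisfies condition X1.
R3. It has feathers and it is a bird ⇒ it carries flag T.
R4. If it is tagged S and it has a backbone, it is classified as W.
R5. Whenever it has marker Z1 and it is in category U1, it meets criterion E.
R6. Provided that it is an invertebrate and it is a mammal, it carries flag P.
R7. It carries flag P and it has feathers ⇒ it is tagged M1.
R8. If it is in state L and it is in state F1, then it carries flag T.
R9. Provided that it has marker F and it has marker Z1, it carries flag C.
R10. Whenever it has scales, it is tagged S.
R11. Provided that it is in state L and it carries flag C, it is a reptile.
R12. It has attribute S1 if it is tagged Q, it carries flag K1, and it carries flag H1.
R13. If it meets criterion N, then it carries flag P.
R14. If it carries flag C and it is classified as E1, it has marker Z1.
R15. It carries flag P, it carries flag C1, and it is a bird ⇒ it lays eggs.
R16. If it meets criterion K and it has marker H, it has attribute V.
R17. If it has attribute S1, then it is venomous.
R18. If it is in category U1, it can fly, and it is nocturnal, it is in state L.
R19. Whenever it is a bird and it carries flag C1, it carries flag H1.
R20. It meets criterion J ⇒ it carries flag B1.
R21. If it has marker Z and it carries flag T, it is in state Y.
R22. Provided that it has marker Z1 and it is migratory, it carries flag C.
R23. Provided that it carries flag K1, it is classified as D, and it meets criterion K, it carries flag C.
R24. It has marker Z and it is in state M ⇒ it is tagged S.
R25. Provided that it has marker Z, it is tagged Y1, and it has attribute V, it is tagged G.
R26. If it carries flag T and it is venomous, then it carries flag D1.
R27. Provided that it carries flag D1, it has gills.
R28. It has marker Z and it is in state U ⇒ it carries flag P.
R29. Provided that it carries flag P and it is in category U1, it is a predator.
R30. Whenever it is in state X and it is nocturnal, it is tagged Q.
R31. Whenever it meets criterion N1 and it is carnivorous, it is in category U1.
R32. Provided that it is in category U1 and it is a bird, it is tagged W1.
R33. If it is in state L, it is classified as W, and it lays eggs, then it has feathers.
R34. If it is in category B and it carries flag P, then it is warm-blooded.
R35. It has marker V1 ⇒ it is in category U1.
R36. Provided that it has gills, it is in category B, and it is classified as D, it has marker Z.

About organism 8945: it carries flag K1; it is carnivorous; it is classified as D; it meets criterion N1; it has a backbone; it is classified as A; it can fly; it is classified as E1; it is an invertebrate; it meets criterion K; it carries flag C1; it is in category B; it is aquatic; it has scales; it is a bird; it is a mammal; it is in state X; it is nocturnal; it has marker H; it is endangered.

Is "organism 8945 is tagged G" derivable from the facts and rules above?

Yes

By R6 (it is an invertebrate, it is a mammal): it carries flag P.
By R10 (it has scales): it is tagged S.
By R15 (it carries flag P, it carries flag C1, it is a bird): it lays eggs.
By R16 (it meets criterion K, it has marker H): it has attribute V.
By R19 (it is a bird, it carries flag C1): it carries flag H1.
By R23 (it carries flag K1, it is classified as D, it meets criterion K): it carries flag C.
By R30 (it is in state X, it is nocturnal): it is tagged Q.
By R31 (it meets criterion N1, it is carnivorous): it is in category U1.
By R4 (it is tagged S, it has a backbone): it is classified as W.
By R12 (it is tagged Q, it carries flag K1, it carries flag H1): it has attribute S1.
By R14 (it carries flag C, it is classified as E1): it has marker Z1.
By R17 (it has attribute S1): it is venomous.
By R18 (it is in category U1, it can fly, it is nocturnal): it is in state L.
By R33 (it is in state L, it is classified as W, it lays eggs): it has feathers.
By R1 (it has marker Z1, it meets criterion K, it is a mammal): it is tagged Y1.
By R3 (it has feathers, it is a bird): it carries flag T.
By R26 (it carries flag T, it is venomous): it carries flag D1.
By R27 (it carries flag D1): it has gills.
By R36 (it has gills, it is in category B, it is classified as D): it has marker Z.
By R25 (it has marker Z, it is tagged Y1, it has attribute V): it is tagged G.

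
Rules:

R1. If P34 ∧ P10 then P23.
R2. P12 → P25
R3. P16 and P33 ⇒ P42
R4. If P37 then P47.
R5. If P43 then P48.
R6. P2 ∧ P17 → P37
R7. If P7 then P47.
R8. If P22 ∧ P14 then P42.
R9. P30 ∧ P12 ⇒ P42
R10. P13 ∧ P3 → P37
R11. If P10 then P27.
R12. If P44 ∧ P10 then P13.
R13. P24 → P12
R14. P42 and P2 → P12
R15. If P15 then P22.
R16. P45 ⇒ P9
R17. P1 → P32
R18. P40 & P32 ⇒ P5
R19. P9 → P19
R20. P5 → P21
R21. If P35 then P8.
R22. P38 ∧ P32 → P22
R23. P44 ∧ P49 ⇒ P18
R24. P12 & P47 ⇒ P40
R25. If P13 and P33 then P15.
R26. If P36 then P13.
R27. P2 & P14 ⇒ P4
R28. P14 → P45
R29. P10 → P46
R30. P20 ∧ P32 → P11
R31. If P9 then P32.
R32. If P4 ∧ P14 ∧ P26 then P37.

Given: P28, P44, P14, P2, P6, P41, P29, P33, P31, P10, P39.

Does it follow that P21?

No

Forward chaining from the given facts derives: P27, P13, P15, P4, P45, P46, P22, P9, P19, P32, P42, P12, P25.
The only rule concluding P21 is R20, which needs P5; that is never established.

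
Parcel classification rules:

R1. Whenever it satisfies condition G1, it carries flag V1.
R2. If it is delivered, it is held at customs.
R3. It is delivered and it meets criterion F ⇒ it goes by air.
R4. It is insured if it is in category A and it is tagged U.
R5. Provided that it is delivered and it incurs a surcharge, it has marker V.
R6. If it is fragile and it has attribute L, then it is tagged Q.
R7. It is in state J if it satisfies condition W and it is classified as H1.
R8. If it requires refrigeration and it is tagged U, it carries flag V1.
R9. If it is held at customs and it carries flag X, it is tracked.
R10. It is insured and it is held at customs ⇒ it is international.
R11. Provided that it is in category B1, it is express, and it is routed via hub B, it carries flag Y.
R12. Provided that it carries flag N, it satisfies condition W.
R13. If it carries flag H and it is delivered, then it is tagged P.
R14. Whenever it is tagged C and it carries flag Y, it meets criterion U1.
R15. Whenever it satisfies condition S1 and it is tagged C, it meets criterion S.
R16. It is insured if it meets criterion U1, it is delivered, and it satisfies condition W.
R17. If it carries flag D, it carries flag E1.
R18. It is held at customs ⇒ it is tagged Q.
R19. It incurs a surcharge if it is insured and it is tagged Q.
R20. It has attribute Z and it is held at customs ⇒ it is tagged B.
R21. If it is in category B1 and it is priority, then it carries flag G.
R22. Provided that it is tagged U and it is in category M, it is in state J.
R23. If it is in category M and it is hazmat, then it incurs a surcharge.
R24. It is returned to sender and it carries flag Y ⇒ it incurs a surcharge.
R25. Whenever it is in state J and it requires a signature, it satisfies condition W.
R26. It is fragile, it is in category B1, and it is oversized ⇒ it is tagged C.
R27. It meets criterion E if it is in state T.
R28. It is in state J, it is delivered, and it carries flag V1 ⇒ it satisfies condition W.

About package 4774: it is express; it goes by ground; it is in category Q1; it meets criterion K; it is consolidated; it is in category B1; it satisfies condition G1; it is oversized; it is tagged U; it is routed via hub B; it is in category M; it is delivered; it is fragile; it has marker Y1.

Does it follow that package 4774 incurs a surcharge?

Yes

By R1 (it satisfies condition G1): it carries flag V1.
By R2 (it is delivered): it is held at customs.
By R11 (it is in category B1, it is express, it is routed via hub B): it carries flag Y.
By R18 (it is held at customs): it is tagged Q.
By R22 (it is tagged U, it is in category M): it is in state J.
By R26 (it is fragile, it is in category B1, it is oversized): it is tagged C.
By R28 (it is in state J, it is delivered, it carries flag V1): it satisfies condition W.
By R14 (it is tagged C, it carries flag Y): it meets criterion U1.
By R16 (it meets criterion U1, it is delivered, it satisfies condition W): it is insured.
By R19 (it is insured, it is tagged Q): it incurs a surcharge.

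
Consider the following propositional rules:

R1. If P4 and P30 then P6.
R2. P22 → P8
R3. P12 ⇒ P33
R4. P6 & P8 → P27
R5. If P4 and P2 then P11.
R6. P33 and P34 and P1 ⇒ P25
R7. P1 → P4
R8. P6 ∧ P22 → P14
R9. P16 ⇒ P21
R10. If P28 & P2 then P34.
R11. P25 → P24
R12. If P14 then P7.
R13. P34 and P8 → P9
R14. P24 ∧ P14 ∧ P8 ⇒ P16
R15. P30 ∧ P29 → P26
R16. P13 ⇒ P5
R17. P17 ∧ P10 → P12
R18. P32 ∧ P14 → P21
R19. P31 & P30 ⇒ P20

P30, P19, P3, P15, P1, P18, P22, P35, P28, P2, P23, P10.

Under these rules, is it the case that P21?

Forward chaining from the given facts derives: P8, P4, P34, P9, P6, P27, P11, P14, P7.
Rules concluding P21: R9 needs P16; R18 needs P32 — none of these are established.

No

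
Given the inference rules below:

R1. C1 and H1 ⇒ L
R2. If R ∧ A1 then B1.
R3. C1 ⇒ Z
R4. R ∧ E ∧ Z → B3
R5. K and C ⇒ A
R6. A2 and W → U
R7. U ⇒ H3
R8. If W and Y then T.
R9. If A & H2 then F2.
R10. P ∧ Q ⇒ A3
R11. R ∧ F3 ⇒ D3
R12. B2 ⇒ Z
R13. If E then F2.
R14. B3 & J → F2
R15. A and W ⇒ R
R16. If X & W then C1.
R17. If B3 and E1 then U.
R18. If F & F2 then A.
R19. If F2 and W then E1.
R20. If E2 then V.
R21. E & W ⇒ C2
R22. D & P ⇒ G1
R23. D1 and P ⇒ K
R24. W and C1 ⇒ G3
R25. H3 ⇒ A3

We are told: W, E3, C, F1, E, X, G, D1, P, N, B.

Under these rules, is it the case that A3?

F2  (by R13: E)
C1  (by R16: X, W)
E1  (by R19: F2, W)
K  (by R23: D1, P)
Z  (by R3: C1)
A  (by R5: K, C)
R  (by R15: A, W)
B3  (by R4: R, E, Z)
U  (by R17: B3, E1)
H3  (by R7: U)
A3  (by R25: H3)

Yes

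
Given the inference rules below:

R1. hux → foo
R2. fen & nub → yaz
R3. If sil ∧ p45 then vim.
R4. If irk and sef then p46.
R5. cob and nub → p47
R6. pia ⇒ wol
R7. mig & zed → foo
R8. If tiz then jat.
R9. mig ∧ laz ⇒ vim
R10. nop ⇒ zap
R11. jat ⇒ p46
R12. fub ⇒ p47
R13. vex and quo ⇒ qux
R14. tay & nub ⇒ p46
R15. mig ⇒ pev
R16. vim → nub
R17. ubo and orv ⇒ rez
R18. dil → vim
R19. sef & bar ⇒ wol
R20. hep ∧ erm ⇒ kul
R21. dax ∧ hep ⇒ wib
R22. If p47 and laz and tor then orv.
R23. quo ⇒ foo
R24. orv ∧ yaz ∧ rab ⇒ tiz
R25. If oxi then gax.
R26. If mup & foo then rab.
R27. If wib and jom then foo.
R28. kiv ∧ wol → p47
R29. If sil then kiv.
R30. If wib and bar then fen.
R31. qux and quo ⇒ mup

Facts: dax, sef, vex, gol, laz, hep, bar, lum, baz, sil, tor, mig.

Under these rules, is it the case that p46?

No

Forward chaining from the given facts derives: vim, pev, nub, wol, wib, kiv, fen, yaz, p47, orv.
Rules concluding p46: R4 needs irk; R11 needs jat; R14 needs tay — none of these are established.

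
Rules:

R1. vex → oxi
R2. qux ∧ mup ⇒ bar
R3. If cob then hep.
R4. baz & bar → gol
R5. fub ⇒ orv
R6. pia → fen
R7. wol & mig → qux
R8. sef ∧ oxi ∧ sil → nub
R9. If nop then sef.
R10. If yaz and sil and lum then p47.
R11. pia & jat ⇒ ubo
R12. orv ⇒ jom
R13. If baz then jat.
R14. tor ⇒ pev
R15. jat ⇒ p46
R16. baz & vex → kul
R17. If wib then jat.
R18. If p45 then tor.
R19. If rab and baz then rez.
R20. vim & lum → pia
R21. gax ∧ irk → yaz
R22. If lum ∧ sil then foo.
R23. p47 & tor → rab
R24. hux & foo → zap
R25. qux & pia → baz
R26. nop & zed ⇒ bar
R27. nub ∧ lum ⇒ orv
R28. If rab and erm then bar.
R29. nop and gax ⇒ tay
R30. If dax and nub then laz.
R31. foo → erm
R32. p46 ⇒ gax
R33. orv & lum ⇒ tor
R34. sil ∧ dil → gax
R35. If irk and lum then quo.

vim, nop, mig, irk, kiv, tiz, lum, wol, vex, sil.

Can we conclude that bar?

oxi  (by R1: vex)
qux  (by R7: wol, mig)
sef  (by R9: nop)
pia  (by R20: vim, lum)
foo  (by R22: lum, sil)
baz  (by R25: qux, pia)
erm  (by R31: foo)
nub  (by R8: sef, oxi, sil)
jat  (by R13: baz)
p46  (by R15: jat)
orv  (by R27: nub, lum)
gax  (by R32: p46)
tor  (by R33: orv, lum)
yaz  (by R21: gax, irk)
p47  (by R10: yaz, sil, lum)
rab  (by R23: p47, tor)
bar  (by R28: rab, erm)

Yes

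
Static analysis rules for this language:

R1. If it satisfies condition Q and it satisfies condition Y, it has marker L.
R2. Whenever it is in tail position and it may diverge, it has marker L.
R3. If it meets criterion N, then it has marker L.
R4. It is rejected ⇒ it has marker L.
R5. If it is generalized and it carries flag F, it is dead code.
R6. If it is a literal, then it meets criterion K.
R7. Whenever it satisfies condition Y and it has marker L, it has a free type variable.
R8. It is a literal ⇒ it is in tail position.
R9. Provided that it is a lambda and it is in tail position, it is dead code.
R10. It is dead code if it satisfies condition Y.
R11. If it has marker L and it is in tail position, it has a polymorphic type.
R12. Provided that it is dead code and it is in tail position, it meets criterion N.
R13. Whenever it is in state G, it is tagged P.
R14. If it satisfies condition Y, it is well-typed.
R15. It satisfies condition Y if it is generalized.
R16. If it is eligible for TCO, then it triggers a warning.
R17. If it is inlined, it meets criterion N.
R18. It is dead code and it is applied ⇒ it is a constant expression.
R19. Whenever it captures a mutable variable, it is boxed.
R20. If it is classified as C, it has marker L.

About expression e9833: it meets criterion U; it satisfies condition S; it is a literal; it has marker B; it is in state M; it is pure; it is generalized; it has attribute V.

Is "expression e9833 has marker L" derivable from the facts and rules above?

Yes

By R8 (it is a literal): it is in tail position.
By R15 (it is generalized): it satisfies condition Y.
By R10 (it satisfies condition Y): it is dead code.
By R12 (it is dead code, it is in tail position): it meets criterion N.
By R3 (it meets criterion N): it has marker L.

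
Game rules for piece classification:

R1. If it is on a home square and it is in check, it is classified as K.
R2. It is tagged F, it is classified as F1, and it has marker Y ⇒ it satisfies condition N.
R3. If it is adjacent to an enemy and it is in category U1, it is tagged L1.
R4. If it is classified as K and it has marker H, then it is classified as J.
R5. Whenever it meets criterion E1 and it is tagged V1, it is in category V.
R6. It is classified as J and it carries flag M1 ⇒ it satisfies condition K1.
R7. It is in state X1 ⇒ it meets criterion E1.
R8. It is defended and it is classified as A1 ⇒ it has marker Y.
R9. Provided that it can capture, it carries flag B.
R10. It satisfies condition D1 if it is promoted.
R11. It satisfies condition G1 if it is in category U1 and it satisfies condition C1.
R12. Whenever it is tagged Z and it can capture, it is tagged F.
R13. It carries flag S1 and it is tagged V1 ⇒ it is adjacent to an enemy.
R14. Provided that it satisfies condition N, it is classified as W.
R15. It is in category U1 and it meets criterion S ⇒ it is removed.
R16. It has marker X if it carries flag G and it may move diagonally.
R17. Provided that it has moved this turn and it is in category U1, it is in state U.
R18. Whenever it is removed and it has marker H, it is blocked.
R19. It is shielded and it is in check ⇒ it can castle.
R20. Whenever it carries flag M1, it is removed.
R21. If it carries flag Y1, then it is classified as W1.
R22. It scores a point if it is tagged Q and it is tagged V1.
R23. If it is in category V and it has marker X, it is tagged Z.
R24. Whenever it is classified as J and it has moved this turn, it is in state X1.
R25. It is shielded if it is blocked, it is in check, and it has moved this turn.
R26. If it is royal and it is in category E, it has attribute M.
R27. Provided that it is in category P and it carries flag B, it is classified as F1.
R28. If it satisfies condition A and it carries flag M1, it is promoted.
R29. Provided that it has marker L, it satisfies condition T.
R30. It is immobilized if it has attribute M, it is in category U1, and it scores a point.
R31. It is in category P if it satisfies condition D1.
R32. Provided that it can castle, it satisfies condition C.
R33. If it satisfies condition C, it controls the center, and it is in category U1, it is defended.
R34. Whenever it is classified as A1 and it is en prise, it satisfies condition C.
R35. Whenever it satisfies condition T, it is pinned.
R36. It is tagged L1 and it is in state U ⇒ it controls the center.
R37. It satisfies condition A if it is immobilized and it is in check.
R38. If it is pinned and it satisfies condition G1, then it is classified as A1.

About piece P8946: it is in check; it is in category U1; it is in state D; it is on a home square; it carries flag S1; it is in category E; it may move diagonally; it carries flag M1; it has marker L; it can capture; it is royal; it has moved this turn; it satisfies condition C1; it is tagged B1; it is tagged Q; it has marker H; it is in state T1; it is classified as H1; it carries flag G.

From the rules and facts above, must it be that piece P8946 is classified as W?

No

Forward chaining from the given facts derives: is classified as K, is classified as J, satisfies condition K1, carries flag B, satisfies condition G1, has marker X, is in state U, is removed, is in state X1, has attribute M, satisfies condition T, is pinned, is classified as A1, meets criterion E1, is blocked, is shielded, can castle, satisfies condition C.
The only rule concluding "it is classified as W" is R14, which needs "it satisfies condition N"; that is never established.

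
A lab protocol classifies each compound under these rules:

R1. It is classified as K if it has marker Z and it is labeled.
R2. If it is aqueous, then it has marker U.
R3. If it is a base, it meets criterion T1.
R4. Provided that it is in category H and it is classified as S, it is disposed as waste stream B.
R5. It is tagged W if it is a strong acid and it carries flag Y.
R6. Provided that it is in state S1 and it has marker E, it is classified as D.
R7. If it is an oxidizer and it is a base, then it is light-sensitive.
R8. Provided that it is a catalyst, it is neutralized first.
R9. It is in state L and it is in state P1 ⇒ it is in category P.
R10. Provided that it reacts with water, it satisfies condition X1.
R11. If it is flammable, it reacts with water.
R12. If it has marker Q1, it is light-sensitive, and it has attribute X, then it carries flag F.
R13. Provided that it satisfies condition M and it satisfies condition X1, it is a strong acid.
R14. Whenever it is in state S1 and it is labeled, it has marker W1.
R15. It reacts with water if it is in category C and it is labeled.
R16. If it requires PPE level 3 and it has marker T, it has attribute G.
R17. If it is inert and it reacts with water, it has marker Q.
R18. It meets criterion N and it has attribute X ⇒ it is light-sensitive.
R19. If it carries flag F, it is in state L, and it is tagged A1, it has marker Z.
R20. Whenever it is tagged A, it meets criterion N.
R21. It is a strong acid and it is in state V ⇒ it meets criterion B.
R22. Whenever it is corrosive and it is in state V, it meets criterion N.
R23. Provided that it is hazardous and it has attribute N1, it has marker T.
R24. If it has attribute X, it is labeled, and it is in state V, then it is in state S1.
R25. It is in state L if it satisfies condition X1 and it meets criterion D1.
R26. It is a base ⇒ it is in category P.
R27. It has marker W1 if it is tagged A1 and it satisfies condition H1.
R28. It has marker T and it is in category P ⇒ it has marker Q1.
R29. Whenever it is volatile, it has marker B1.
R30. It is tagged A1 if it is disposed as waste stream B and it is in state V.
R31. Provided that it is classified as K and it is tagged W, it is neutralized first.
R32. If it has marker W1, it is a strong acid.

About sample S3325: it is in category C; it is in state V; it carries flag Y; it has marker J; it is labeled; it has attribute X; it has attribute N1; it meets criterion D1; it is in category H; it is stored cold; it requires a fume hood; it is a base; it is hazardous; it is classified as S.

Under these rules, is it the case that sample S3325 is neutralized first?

No

Forward chaining from the given facts derives: meets criterion T1, is disposed as waste stream B, reacts with water, has marker T, is in state S1, is in category P, has marker Q1, is tagged A1, satisfies condition X1, has marker W1, is in state L, is a strong acid, is tagged W, meets criterion B.
Rules concluding "it is neutralized first": R8 needs "it is a catalyst"; R31 needs "it is classified as K" — none of these are established.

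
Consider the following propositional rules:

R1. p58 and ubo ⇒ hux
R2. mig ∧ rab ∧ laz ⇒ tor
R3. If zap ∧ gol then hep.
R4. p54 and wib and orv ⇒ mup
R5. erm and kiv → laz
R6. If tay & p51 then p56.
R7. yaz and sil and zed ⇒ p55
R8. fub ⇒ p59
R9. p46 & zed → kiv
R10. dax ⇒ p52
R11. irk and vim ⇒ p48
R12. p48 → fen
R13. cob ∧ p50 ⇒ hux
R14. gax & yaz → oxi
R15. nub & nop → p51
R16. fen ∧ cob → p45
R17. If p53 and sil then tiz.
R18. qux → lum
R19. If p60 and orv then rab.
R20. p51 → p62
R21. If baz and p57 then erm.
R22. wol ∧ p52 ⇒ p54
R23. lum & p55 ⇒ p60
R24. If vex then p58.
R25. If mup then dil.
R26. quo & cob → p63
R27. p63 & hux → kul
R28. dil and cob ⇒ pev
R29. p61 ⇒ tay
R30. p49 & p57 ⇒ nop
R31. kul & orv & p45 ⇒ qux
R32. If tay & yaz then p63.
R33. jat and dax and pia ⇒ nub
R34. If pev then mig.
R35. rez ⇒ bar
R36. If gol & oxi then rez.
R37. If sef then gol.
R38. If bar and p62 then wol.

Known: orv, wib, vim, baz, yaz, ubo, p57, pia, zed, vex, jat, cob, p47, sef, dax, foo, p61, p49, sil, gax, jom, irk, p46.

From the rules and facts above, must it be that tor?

p55  (by R7: yaz, sil, zed)
kiv  (by R9: p46, zed)
p52  (by R10: dax)
p48  (by R11: irk, vim)
fen  (by R12: p48)
oxi  (by R14: gax, yaz)
p45  (by R16: fen, cob)
erm  (by R21: baz, p57)
p58  (by R24: vex)
tay  (by R29: p61)
nop  (by R30: p49, p57)
p63  (by R32: tay, yaz)
nub  (by R33: jat, dax, pia)
gol  (by R37: sef)
hux  (by R1: p58, ubo)
laz  (by R5: erm, kiv)
p51  (by R15: nub, nop)
p62  (by R20: p51)
kul  (by R27: p63, hux)
qux  (by R31: kul, orv, p45)
rez  (by R36: gol, oxi)
lum  (by R18: qux)
p60  (by R23: lum, p55)
bar  (by R35: rez)
wol  (by R38: bar, p62)
rab  (by R19: p60, orv)
p54  (by R22: wol, p52)
mup  (by R4: p54, wib, orv)
dil  (by R25: mup)
pev  (by R28: dil, cob)
mig  (by R34: pev)
tor  (by R2: mig, rab, laz)

Yes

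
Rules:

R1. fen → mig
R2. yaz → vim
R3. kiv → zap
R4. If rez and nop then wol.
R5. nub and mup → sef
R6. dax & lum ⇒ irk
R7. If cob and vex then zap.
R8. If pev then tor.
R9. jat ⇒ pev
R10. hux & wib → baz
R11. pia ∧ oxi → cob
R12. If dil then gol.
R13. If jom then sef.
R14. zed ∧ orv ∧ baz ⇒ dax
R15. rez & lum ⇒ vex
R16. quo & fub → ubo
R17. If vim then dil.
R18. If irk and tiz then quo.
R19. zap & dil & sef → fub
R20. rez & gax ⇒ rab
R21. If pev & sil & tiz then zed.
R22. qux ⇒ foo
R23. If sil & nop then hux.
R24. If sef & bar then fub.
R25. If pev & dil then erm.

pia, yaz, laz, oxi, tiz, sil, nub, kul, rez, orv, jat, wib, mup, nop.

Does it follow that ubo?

Forward chaining from the given facts derives: vim, wol, sef, pev, cob, dil, zed, hux, erm, tor, baz, gol, dax.
The only rule concluding ubo is R16, which needs quo; that is never established.

No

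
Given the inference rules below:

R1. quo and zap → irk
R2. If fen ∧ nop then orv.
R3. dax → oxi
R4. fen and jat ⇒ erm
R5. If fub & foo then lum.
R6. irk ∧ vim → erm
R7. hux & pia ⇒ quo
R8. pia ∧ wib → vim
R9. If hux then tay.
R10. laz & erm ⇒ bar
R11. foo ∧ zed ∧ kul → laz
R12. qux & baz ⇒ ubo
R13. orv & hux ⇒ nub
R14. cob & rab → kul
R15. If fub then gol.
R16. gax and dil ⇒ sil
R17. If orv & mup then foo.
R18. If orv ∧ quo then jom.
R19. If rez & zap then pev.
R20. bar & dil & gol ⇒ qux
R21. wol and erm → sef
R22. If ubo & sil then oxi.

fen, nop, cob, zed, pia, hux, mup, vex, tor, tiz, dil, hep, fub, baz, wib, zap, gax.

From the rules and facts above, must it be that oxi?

No

Forward chaining from the given facts derives: orv, quo, vim, tay, nub, gol, sil, foo, jom, irk, lum, erm.
Rules concluding oxi: R3 needs dax; R22 needs ubo — none of these are established.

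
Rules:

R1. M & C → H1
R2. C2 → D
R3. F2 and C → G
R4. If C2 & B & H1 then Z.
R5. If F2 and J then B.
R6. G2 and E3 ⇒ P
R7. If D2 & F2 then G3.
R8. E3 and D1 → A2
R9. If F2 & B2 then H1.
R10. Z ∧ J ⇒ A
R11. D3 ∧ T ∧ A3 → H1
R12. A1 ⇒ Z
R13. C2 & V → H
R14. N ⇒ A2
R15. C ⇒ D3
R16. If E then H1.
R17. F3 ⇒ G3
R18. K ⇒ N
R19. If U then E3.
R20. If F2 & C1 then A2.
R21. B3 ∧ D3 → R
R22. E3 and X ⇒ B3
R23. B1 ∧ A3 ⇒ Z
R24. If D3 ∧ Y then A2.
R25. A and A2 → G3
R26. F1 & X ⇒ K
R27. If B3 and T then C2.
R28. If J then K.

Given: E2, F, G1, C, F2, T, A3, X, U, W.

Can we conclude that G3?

Forward chaining from the given facts derives: G, D3, E3, B3, C2, D, H1, R.
Rules concluding G3: R7 needs D2; R17 needs F3; R25 needs A — none of these are established.

No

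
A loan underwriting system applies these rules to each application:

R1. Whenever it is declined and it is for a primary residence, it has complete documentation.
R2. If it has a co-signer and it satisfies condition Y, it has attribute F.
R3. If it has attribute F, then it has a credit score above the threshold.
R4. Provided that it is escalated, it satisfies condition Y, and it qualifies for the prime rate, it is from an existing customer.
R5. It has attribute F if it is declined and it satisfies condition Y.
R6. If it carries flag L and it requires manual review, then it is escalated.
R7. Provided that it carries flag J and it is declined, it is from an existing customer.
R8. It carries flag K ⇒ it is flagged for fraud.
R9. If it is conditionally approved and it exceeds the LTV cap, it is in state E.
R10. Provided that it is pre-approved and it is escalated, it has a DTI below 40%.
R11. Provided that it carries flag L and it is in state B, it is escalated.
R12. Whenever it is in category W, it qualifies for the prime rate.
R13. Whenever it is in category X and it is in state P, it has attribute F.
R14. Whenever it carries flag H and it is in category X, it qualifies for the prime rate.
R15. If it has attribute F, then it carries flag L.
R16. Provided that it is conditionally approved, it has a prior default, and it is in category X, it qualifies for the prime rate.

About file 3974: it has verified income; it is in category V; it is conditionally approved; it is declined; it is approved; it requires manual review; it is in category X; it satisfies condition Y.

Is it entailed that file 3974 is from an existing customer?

Forward chaining from the given facts derives: has attribute F, carries flag L, has a credit score above the threshold, is escalated.
Rules concluding "it is from an existing customer": R4 needs "it qualifies for the prime rate"; R7 needs "it carries flag J" — none of these are established.

No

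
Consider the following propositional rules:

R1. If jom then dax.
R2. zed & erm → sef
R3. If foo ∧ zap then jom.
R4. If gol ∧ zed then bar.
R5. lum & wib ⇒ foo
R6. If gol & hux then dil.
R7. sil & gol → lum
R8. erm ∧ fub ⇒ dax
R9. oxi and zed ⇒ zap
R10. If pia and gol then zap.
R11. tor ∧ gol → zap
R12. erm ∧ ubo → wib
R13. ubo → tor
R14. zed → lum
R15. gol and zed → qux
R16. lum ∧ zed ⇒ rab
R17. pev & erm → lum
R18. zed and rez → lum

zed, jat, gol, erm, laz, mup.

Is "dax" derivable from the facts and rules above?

No

Forward chaining from the given facts derives: sef, bar, lum, qux, rab.
Rules concluding dax: R1 needs jom; R8 needs fub — none of these are established.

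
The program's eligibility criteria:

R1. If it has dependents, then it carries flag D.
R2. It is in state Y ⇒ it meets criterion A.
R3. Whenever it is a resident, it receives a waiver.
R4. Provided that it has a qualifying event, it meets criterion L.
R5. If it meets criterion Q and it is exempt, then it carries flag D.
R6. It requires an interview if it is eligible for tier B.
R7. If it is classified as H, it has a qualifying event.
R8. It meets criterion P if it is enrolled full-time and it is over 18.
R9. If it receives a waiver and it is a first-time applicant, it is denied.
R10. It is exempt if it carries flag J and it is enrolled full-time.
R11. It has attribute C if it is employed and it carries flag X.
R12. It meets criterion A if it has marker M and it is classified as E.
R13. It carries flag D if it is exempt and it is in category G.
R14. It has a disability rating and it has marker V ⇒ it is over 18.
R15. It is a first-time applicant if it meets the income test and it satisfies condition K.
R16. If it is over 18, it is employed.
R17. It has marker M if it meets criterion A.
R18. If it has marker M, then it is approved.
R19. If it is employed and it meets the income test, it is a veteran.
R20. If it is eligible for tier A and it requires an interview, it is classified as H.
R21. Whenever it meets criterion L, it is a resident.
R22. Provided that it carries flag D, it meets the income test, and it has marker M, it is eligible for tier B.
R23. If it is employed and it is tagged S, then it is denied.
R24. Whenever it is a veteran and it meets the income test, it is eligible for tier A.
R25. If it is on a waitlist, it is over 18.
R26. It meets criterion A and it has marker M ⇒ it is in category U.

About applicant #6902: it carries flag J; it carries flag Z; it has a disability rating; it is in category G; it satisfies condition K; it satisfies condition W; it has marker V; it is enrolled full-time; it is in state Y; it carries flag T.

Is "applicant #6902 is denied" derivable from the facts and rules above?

Forward chaining from the given facts derives: meets criterion A, is exempt, carries flag D, is over 18, is employed, has marker M, is approved, is in category U, meets criterion P.
Rules concluding "it is denied": R9 needs "it receives a waiver"; R23 needs "it is tagged S" — none of these are established.

No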